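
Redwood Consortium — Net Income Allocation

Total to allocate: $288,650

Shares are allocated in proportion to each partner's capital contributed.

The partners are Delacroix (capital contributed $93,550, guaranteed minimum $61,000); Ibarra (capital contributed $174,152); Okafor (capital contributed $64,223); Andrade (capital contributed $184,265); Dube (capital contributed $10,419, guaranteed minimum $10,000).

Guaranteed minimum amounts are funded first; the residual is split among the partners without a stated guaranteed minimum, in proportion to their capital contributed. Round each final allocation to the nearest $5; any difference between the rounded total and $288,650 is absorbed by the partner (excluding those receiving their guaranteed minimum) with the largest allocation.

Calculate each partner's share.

Delacroix: $61,000 · Ibarra: $89,685 · Okafor: $33,075 · Andrade: $94,890 · Dube: $10,000

Guaranteed amounts: Delacroix $61,000; Dube $10,000. Balance $217,650.
Balance split over remaining capital contributed 422,640: Ibarra 89,684.32 → $89,685; Okafor 33,073.39 → $33,075; Andrade 94,892.29 → $94,890.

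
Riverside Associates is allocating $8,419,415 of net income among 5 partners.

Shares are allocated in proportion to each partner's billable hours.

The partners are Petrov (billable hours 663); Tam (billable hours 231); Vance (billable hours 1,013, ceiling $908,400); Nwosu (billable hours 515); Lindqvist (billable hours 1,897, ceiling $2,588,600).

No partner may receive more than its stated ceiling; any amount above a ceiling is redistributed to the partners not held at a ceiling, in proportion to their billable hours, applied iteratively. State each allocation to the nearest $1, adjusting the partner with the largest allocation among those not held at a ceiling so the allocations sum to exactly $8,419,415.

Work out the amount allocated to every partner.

Petrov: $2,316,225 | Tam: $807,011 | Vance: $908,400 | Nwosu: $1,799,179 | Lindqvist: $2,588,600

Sum of billable hours: 4,319.
Proportional shares (ignoring caps): Petrov 1,292,445.51; Tam 450,309.07; Vance 1,974,731.97; Nwosu 1,003,935.80; Lindqvist 3,697,992.65.
Held at cap: Vance ($908,400), Lindqvist ($2,588,600); residual $4,922,415 reallocated over remaining billable hours 1,409.
Redistributed shares: Petrov 2,316,225.09 → $2,316,225; Tam 807,010.55 → $807,011; Nwosu 1,799,179.36 → $1,799,179.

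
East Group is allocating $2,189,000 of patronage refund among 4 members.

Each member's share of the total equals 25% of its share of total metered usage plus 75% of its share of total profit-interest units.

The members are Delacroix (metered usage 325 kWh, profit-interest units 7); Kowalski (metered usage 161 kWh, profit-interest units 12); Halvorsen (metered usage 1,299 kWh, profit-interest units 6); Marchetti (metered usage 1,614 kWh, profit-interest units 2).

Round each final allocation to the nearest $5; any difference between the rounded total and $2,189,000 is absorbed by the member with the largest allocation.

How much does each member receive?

Metered usage total 3,399; profit-interest units total 27.
Combined weights (25% metered usage + 75% profit-interest units): Delacroix 0.2183; Kowalski 0.3452; Halvorsen 0.2622; Marchetti 0.1743.
Pro-rata amounts: Delacroix 477,964.94; Kowalski 755,588.19; Halvorsen 573,976.54; Marchetti 381,470.33.
After rounding ($5): Delacroix $477,965; Kowalski $755,590; Halvorsen $573,975; Marchetti $381,470. Sum = $2,189,000.
No rounding difference to absorb.

Delacroix: $477,965 | Kowalski: $755,590 | Halvorsen: $573,975 | Marchetti: $381,470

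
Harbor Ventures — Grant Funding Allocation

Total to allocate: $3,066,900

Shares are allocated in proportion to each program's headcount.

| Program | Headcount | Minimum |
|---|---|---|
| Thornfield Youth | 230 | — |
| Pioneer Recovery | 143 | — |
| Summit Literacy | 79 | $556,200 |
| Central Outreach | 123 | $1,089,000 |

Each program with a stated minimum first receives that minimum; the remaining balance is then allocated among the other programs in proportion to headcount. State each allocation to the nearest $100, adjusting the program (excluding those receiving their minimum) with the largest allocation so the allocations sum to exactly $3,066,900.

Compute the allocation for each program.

Minimums first: Summit Literacy $556,200; Central Outreach $1,089,000. Residual $1,421,700.
Residual split over remaining headcount 373: Thornfield Youth 876,651.47 → $876,700; Pioneer Recovery 545,048.53 → $545,000.

Thornfield Youth: $876,700; Pioneer Recovery: $545,000; Summit Literacy: $556,200; Central Outreach: $1,089,000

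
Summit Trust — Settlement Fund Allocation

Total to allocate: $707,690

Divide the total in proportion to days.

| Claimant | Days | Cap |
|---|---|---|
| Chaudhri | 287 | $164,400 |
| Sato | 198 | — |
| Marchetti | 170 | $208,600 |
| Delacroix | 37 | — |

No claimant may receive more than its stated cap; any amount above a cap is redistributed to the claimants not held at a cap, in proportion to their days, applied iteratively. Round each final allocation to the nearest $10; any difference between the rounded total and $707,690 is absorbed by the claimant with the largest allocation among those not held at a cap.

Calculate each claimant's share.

Chaudhri: $164,400 · Sato: $281,990 · Marchetti: $208,600 · Delacroix: $52,700

Combined days = 692.
Unconstrained shares: Chaudhri 293,507.27; Sato 202,489.34; Marchetti 173,854.48; Delacroix 37,838.92.
Cap binds for Chaudhri ($164,400); remaining pool $543,290 reallocated over remaining days 405.
Cap binds for Marchetti ($208,600); remaining pool $334,690 reallocated over remaining days 235.
Remaining shares: Sato 281,994.13 → $281,990; Delacroix 52,695.87 → $52,700.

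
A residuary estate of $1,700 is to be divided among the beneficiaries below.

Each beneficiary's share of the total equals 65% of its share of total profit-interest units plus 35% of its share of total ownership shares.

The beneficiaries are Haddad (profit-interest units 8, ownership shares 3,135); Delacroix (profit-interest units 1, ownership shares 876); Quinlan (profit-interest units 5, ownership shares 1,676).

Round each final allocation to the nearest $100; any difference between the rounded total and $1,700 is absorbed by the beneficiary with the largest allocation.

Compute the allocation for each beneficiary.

Haddad: $900 · Delacroix: $200 · Quinlan: $600

Totals — profit-interest units 14, ownership shares 5,687.
Composite weights (65% profit-interest units + 35% ownership shares): Haddad 0.5644; Delacroix 0.1003; Quinlan 0.3353.
Unrounded shares: Haddad 959.43; Delacroix 170.58; Quinlan 569.99.
At nearest $100: Haddad $1,000; Delacroix $200; Quinlan $600. Sum = $1,800.
Difference $1,700 − $1,800 = −$100 applied to largest allocation (Haddad): Haddad becomes $900.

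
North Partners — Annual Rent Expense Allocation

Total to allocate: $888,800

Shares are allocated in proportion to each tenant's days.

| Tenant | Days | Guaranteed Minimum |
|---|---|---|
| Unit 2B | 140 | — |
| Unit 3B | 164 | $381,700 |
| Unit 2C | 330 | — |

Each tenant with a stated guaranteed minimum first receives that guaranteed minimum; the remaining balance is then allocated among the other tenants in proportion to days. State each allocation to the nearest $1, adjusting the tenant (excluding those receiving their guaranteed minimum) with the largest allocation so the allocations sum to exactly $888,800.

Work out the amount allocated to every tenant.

Unit 2B: $151,051; Unit 3B: $381,700; Unit 2C: $356,049

Minimums first: Unit 3B $381,700. Remaining pool $507,100.
Remaining pool split over remaining days 470: Unit 2B 151,051.06 → $151,051; Unit 2C 356,048.94 → $356,049.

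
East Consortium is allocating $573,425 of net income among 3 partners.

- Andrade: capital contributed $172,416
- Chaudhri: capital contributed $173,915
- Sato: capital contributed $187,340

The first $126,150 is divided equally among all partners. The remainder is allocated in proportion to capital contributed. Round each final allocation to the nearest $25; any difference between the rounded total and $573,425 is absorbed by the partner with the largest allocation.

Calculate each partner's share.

Andrade: $186,550 | Chaudhri: $187,800 | Sato: $199,075

Equal tier: $126,150 ÷ 3 = $42,050 apiece.
Remainder $447,275 by capital contributed (total 533,671): Andrade 144,503.57 → $144,500; Chaudhri 145,759.90 → $145,750; Sato 157,011.53 → $157,000.
Rounding difference +$25 on remainder applied to Sato.
Totals: Andrade $42,050 + $144,500 = $186,550; Chaudhri $42,050 + $145,750 = $187,800; Sato $42,050 + $157,025 = $199,075.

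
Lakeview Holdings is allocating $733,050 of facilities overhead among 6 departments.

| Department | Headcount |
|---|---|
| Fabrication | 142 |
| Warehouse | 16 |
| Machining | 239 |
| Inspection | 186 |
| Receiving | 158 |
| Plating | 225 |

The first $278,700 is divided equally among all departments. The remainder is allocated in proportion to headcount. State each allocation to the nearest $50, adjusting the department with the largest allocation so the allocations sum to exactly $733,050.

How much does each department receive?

Equal tier: $278,700 ÷ 6 = $46,450 apiece.
Remainder $454,350 by headcount (total 966): Fabrication 66,788.51 → $66,800; Warehouse 7,525.47 → $7,550; Machining 112,411.65 → $112,400; Inspection 87,483.54 → $87,500; Receiving 74,313.98 → $74,300; Plating 105,826.86 → $105,850.
Rounding difference −$50 on remainder applied to Machining.
Totals: Fabrication $46,450 + $66,800 = $113,250; Warehouse $46,450 + $7,550 = $54,000; Machining $46,450 + $112,350 = $158,800; Inspection $46,450 + $87,500 = $133,950; Receiving $46,450 + $74,300 = $120,750; Plating $46,450 + $105,850 = $152,300.

Fabrication: $113,250; Warehouse: $54,000; Machining: $158,800; Inspection: $133,950; Receiving: $120,750; Plating: $152,300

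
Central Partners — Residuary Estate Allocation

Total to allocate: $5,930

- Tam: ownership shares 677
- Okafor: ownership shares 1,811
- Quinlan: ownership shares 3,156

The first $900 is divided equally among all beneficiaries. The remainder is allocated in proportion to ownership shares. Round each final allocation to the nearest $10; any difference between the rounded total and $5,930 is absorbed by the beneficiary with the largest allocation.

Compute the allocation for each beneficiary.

First tranche $900 split equally: $300 each.
Remainder $5,030 by ownership shares (total 5,644): Tam 603.35 → $600; Okafor 1,613.98 → $1,610; Quinlan 2,812.66 → $2,810.
Rounding difference +$10 on remainder applied to Quinlan.
Totals: Tam $300 + $600 = $900; Okafor $300 + $1,610 = $1,910; Quinlan $300 + $2,820 = $3,120.

Tam: $900 · Okafor: $1,910 · Quinlan: $3,120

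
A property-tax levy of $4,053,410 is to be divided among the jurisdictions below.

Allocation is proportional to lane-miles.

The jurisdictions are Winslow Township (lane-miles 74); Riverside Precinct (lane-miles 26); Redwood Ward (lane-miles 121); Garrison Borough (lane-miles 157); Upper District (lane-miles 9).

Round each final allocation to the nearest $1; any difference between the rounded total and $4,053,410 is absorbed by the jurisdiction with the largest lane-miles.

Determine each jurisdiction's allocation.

Winslow Township: $775,071 | Riverside Precinct: $272,322 | Redwood Ward: $1,267,345 | Garrison Borough: $1,644,407 | Upper District: $94,265

Lane-miles total: 74 + 26 + 121 + 157 + 9 = 387.
Proportional shares: Winslow Township 775,070.65; Riverside Precinct 272,322.12; Redwood Ward 1,267,345.25; Garrison Borough 1,644,406.64; Upper District 94,265.35.
After rounding ($1): Winslow Township $775,071; Riverside Precinct $272,322; Redwood Ward $1,267,345; Garrison Borough $1,644,407; Upper District $94,265. Sum = $4,053,410.
No rounding difference to absorb.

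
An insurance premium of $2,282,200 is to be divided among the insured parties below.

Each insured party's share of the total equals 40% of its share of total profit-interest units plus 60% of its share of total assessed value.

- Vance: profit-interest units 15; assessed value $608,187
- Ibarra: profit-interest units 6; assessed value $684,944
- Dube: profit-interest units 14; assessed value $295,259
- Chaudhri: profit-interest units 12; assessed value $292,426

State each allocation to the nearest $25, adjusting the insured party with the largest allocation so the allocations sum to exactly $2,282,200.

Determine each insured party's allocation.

Vance: $734,150; Ibarra: $615,200; Dube: $486,875; Chaudhri: $445,975

Totals — profit-interest units 47, assessed value 1,880,816.
Combined weights (40% profit-interest units + 60% assessed value): Vance 0.3217; Ibarra 0.2696; Dube 0.2133; Chaudhri 0.1954.
Pro-rata amounts: Vance 734,132.61; Ibarra 615,208.41; Dube 486,883.75; Chaudhri 445,975.24.
At nearest $25: Vance $734,125; Ibarra $615,200; Dube $486,875; Chaudhri $445,975. Sum = $2,282,175.
Difference $2,282,200 − $2,282,175 = +$25 applied to largest allocation (Vance): Vance becomes $734,150.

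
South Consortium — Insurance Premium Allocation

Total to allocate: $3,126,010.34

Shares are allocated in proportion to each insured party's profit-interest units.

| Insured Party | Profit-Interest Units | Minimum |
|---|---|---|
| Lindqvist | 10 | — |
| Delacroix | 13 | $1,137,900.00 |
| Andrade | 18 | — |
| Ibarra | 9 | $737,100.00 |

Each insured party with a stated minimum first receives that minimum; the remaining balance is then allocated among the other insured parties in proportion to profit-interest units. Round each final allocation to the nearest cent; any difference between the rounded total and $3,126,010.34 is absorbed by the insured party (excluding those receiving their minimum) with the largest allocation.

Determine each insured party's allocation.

Lindqvist: $446,789.41 · Delacroix: $1,137,900.00 · Andrade: $804,220.93 · Ibarra: $737,100.00

Minimums first: Delacroix $1,137,900.00; Ibarra $737,100.00. Residual $1,251,010.34.
Residual split over remaining profit-interest units 28: Lindqvist 446,789.4071 → $446,789.41; Andrade 804,220.9329 → $804,220.93.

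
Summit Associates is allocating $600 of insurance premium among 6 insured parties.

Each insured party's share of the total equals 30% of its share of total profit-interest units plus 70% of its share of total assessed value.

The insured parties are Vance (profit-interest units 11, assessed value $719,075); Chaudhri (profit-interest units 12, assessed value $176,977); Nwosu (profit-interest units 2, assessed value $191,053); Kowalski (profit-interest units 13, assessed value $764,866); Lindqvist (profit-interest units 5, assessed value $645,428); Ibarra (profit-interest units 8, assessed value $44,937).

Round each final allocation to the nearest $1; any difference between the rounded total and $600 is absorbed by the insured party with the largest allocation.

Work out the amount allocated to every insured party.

Profit-interest units total 51; assessed value total 2,542,336.
Combined weights (30% profit-interest units + 70% assessed value): Vance 0.2627; Chaudhri 0.1193; Nwosu 0.0644; Kowalski 0.2871; Lindqvist 0.2071; Ibarra 0.0594.
Pro-rata amounts: Vance 157.62; Chaudhri 71.59; Nwosu 38.62; Kowalski 172.24; Lindqvist 124.27; Ibarra 35.66.
At nearest $1: Vance $158; Chaudhri $72; Nwosu $39; Kowalski $172; Lindqvist $124; Ibarra $36. Sum = $601.
Difference $600 − $601 = −$1 applied to largest allocation (Kowalski): Kowalski becomes $171.

Vance: $158 | Chaudhri: $72 | Nwosu: $39 | Kowalski: $171 | Lindqvist: $124 | Ibarra: $36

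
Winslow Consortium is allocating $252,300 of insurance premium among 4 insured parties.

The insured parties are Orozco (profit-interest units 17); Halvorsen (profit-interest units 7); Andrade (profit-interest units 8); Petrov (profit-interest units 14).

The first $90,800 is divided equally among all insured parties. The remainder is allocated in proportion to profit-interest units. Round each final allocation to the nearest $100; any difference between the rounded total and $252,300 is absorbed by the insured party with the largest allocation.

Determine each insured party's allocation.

First tranche $90,800 split equally: $22,700 each.
Remainder $161,500 by profit-interest units (total 46): Orozco 59,684.78 → $59,700; Halvorsen 24,576.09 → $24,600; Andrade 28,086.96 → $28,100; Petrov 49,152.17 → $49,200.
Rounding difference −$100 on remainder applied to Orozco.
Totals: Orozco $22,700 + $59,600 = $82,300; Halvorsen $22,700 + $24,600 = $47,300; Andrade $22,700 + $28,100 = $50,800; Petrov $22,700 + $49,200 = $71,900.

Orozco: $82,300 · Halvorsen: $47,300 · Andrade: $50,800 · Petrov: $71,900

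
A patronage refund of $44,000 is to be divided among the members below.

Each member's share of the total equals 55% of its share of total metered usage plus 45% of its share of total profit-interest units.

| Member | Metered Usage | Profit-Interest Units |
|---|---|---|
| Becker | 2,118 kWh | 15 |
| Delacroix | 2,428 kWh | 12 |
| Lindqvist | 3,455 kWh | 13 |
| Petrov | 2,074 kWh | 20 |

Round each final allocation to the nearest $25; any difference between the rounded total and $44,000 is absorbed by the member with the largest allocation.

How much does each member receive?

Metered usage total 10,075; profit-interest units total 60.
Blended shares (55% metered usage + 45% profit-interest units): Becker 0.2281; Delacroix 0.2225; Lindqvist 0.2861; Petrov 0.2632.
Raw shares: Becker 10,037.40; Delacroix 9,792.02; Lindqvist 12,588.86; Petrov 11,581.72.
At nearest $25: Becker $10,025; Delacroix $9,800; Lindqvist $12,600; Petrov $11,575. Sum = $44,000.
Sum already equals the total — no adjustment.

Becker: $10,025 · Delacroix: $9,800 · Lindqvist: $12,600 · Petrov: $11,575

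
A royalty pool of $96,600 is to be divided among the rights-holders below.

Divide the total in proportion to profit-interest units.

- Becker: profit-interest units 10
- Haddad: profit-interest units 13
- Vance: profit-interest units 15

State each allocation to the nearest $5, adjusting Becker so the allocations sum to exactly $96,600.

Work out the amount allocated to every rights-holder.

Becker: $25,425; Haddad: $33,045; Vance: $38,130

Combined profit-interest units = 38.
Proportional shares: Becker 10/38 × $96,600 = 25,421.05; Haddad 13/38 × $96,600 = 33,047.37; Vance 15/38 × $96,600 = 38,131.58.
Rounded to nearest $5: Becker $25,420; Haddad $33,045; Vance $38,130. Sum = $96,595.
Difference $96,600 − $96,595 = +$5 applied to Becker: Becker becomes $25,425.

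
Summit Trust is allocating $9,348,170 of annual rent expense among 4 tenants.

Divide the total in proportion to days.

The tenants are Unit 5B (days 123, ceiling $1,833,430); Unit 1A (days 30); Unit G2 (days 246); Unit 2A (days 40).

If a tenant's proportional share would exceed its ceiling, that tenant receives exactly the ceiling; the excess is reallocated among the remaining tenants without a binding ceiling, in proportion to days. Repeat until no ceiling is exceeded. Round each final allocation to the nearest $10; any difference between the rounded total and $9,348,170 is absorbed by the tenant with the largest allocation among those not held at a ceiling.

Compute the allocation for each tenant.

Unit 5B: $1,833,430; Unit 1A: $713,420; Unit G2: $5,850,090; Unit 2A: $951,230

Days total: 439.
Proportional shares (ignoring caps): Unit 5B 2,619,191.14; Unit 1A 638,827.11; Unit G2 5,238,382.28; Unit 2A 851,769.48.
Capped: Unit 5B ($1,833,430); balance $7,514,740 reallocated over remaining days 316.
Shares after redistribution: Unit 1A 713,424.68 → $713,420; Unit G2 5,850,082.41 → $5,850,080; Unit 2A 951,232.91 → $951,230.
Rounding difference +$10 applied to Unit G2 → $5,850,090.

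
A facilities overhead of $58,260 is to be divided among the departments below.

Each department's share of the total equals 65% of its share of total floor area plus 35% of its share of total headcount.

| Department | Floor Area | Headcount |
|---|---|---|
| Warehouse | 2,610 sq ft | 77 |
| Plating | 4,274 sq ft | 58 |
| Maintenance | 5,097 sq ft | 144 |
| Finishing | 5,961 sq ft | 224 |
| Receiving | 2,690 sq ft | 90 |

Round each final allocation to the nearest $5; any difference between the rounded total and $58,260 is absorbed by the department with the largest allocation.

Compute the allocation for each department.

Warehouse: $7,440 · Plating: $9,840 · Maintenance: $14,305 · Finishing: $18,645 · Receiving: $8,030

Totals — floor area 20,632, headcount 593.
Combined weights (65% floor area + 35% headcount): Warehouse 0.1277; Plating 0.1689; Maintenance 0.2456; Finishing 0.3200; Receiving 0.1379.
Raw shares: Warehouse 7,438.26; Plating 9,839.11; Maintenance 14,306.90; Finishing 18,643.62; Receiving 8,032.12.
After rounding ($5): Warehouse $7,440; Plating $9,840; Maintenance $14,305; Finishing $18,645; Receiving $8,030. Sum = $58,260.
Sum already equals the total — no adjustment.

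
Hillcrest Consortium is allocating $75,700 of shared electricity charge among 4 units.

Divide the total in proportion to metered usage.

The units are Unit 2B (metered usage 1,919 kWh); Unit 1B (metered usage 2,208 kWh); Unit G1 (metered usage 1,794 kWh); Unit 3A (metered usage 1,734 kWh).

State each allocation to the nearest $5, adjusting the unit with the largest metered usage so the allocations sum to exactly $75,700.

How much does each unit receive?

Unit 2B: $18,975; Unit 1B: $21,840; Unit G1: $17,740; Unit 3A: $17,145

Total metered usage = 7,655.
Proportional shares: Unit 2B 1,919/7,655 × $75,700 = 18,976.92; Unit 1B 2,208/7,655 × $75,700 = 21,834.83; Unit G1 1,794/7,655 × $75,700 = 17,740.80; Unit 3A 1,734/7,655 × $75,700 = 17,147.46.
At nearest $5: Unit 2B $18,975; Unit 1B $21,835; Unit G1 $17,740; Unit 3A $17,145. Sum = $75,695.
Difference $75,700 − $75,695 = +$5 applied to largest metered usage (Unit 1B): Unit 1B becomes $21,840.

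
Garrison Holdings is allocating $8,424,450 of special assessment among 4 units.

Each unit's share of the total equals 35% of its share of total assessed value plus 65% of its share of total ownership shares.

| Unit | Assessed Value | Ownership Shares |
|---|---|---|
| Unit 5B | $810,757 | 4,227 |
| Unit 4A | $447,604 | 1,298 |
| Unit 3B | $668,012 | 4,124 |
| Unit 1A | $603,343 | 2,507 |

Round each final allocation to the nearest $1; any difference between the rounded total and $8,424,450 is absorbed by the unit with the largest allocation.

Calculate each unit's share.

Totals — assessed value 2,529,716, ownership shares 12,156.
Blended shares (35% assessed value + 65% ownership shares): Unit 5B 0.3382; Unit 4A 0.1313; Unit 3B 0.3129; Unit 1A 0.2175.
Proportional shares: Unit 5B 2,849,122.34; Unit 4A 1,106,421.00; Unit 3B 2,636,345.02; Unit 1A 1,832,561.64.
After rounding ($1): Unit 5B $2,849,122; Unit 4A $1,106,421; Unit 3B $2,636,345; Unit 1A $1,832,562. Sum = $8,424,450.
No rounding difference to absorb.

Unit 5B: $2,849,122 | Unit 4A: $1,106,421 | Unit 3B: $2,636,345 | Unit 1A: $1,832,562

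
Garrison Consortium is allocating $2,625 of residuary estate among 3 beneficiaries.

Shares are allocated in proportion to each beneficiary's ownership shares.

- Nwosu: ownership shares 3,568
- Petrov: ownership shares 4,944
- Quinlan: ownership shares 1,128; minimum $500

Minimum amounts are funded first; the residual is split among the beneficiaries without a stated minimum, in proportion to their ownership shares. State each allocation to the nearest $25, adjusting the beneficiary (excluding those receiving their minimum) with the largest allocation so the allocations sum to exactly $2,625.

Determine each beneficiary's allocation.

Nwosu: $900; Petrov: $1,225; Quinlan: $500

Fund the minimums — Quinlan $500. Remaining pool $2,125.
Remaining pool split over remaining ownership shares 8,512: Nwosu 890.74 → $900; Petrov 1,234.26 → $1,225.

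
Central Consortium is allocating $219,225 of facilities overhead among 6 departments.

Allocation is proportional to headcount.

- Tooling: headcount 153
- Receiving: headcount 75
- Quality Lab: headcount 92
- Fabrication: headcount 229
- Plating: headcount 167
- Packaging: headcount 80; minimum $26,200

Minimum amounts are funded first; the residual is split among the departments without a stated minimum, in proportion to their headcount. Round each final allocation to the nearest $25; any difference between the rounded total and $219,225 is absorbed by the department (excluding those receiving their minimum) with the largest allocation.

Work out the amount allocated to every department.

Tooling: $41,250 | Receiving: $20,225 | Quality Lab: $24,800 | Fabrication: $61,725 | Plating: $45,025 | Packaging: $26,200

Fund the minimums — Packaging $26,200. Balance $193,025.
Balance split over remaining headcount 716: Tooling 41,246.96 → $41,250; Receiving 20,219.10 → $20,225; Quality Lab 24,802.09 → $24,800; Fabrication 61,735.65 → $61,725; Plating 45,021.19 → $45,025.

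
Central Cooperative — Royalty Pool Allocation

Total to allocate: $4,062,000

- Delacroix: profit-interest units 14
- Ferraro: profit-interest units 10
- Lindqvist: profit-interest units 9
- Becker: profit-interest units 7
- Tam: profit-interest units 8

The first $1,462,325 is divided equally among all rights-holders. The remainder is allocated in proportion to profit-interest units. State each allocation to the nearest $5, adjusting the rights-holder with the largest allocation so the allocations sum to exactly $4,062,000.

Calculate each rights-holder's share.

Delacroix: $1,050,700 · Ferraro: $834,065 · Lindqvist: $779,905 · Becker: $671,585 · Tam: $725,745

$1,462,325 shared equally gives $292,465 per rights-holder.
Remainder $2,599,675 by profit-interest units (total 48): Delacroix 758,238.54 → $758,240; Ferraro 541,598.96 → $541,600; Lindqvist 487,439.06 → $487,440; Becker 379,119.27 → $379,120; Tam 433,279.17 → $433,280.
Rounding difference −$5 on remainder applied to Delacroix.
Totals: Delacroix $292,465 + $758,235 = $1,050,700; Ferraro $292,465 + $541,600 = $834,065; Lindqvist $292,465 + $487,440 = $779,905; Becker $292,465 + $379,120 = $671,585; Tam $292,465 + $433,280 = $725,745.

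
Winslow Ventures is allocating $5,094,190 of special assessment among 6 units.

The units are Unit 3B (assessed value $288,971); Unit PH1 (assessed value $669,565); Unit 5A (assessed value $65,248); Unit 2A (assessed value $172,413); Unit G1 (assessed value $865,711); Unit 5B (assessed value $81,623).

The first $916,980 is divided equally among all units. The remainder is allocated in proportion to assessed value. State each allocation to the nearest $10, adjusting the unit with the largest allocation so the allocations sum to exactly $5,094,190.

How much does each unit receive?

Unit 3B: $715,960 · Unit PH1: $1,457,650 · Unit 5A: $279,980 · Unit 2A: $488,820 · Unit G1: $1,839,890 · Unit 5B: $311,890

First tranche $916,980 split equally: $152,830 each.
Remainder $4,177,210 by assessed value (total 2,143,531): Unit 3B 563,132.77 → $563,130; Unit PH1 1,304,816.03 → $1,304,820; Unit 5A 127,152.16 → $127,150; Unit 2A 335,990.15 → $335,990; Unit G1 1,687,055.91 → $1,687,060; Unit 5B 159,062.97 → $159,060.
Totals: Unit 3B $152,830 + $563,130 = $715,960; Unit PH1 $152,830 + $1,304,820 = $1,457,650; Unit 5A $152,830 + $127,150 = $279,980; Unit 2A $152,830 + $335,990 = $488,820; Unit G1 $152,830 + $1,687,060 = $1,839,890; Unit 5B $152,830 + $159,060 = $311,890.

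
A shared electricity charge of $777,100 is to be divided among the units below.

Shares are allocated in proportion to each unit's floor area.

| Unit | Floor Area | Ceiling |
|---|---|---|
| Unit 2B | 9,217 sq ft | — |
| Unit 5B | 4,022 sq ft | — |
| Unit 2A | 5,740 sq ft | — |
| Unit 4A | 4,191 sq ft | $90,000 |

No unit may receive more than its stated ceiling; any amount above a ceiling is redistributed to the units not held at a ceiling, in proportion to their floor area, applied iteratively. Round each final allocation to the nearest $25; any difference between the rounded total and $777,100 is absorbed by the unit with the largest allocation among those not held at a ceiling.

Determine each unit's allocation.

Unit 2B: $333,700 · Unit 5B: $145,600 · Unit 2A: $207,800 · Unit 4A: $90,000

Floor area total: 23,170.
Proportional shares (ignoring caps): Unit 2B 309,129.51; Unit 5B 134,894.10; Unit 2A 192,514.20; Unit 4A 140,562.20.
Held at cap: Unit 4A ($90,000); remaining pool $687,100 reallocated over remaining floor area 18,979.
Remaining shares: Unit 2B 333,684.64 → $333,675; Unit 5B 145,609.16 → $145,600; Unit 2A 207,806.21 → $207,800.
Rounding difference +$25 applied to Unit 2B → $333,700.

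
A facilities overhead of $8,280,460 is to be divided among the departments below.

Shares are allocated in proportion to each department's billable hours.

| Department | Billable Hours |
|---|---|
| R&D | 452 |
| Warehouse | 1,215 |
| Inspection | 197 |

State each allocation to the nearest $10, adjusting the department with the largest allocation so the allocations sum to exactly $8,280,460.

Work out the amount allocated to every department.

Total billable hours = 1,864.
Pro-rata amounts: R&D 452/1,864 × $8,280,460 = 2,007,922.70; Warehouse 1,215/1,864 × $8,280,460 = 5,397,402.84; Inspection 197/1,864 × $8,280,460 = 875,134.45.
Rounded to nearest $10: R&D $2,007,920; Warehouse $5,397,400; Inspection $875,130. Sum = $8,280,450.
Difference $8,280,460 − $8,280,450 = +$10 applied to largest allocation (Warehouse): Warehouse becomes $5,397,410.

R&D: $2,007,920 | Warehouse: $5,397,410 | Inspection: $875,130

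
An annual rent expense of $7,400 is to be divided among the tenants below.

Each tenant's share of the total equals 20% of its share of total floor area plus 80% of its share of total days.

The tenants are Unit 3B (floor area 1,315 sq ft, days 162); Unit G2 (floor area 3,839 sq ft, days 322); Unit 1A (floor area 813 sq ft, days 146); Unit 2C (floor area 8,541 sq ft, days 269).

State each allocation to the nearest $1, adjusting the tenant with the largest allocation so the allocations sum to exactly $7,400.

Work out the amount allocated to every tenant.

Floor area total 14,508; days total 899.
Blended shares (20% floor area + 80% days): Unit 3B 0.1623; Unit G2 0.3395; Unit 1A 0.1411; Unit 2C 0.3571.
Pro-rata amounts: Unit 3B 1,200.93; Unit G2 2,512.03; Unit 1A 1,044.36; Unit 2C 2,642.68.
At nearest $1: Unit 3B $1,201; Unit G2 $2,512; Unit 1A $1,044; Unit 2C $2,643. Sum = $7,400.
Sum already equals the total — no adjustment.

Unit 3B: $1,201; Unit G2: $2,512; Unit 1A: $1,044; Unit 2C: $2,643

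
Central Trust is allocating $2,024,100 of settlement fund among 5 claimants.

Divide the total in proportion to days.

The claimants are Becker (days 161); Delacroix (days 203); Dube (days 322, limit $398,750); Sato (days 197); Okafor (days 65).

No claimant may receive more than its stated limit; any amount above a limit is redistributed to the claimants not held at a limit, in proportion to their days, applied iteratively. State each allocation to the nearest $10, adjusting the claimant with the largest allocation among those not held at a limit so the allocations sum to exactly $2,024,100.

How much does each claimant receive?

Becker: $418,020; Delacroix: $527,070; Dube: $398,750; Sato: $511,490; Okafor: $168,770

Total days = 948.
Unconstrained shares: Becker 343,755.38; Delacroix 433,430.70; Dube 687,510.76; Sato 420,619.94; Okafor 138,783.23.
Cap binds for Dube ($398,750); residual $1,625,350 reallocated over remaining days 626.
Remaining shares: Becker 418,021.33 → $418,020; Delacroix 527,070.37 → $527,070; Sato 511,491.93 → $511,490; Okafor 168,766.37 → $168,770.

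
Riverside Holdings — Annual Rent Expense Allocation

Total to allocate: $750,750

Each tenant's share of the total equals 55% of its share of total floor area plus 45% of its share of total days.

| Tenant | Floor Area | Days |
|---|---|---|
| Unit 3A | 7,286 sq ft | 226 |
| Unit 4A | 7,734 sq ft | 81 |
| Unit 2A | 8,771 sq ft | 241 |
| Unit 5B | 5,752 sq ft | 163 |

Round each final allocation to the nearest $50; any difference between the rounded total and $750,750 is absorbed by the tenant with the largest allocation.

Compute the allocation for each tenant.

Floor area total 29,543; days total 711.
Composite weights (55% floor area + 45% days): Unit 3A 0.2787; Unit 4A 0.1952; Unit 2A 0.3158; Unit 5B 0.2102.
Proportional shares: Unit 3A 209,219.71; Unit 4A 146,583.31; Unit 2A 237,102.43; Unit 5B 157,844.55.
Rounded to nearest $50: Unit 3A $209,200; Unit 4A $146,600; Unit 2A $237,100; Unit 5B $157,850. Sum = $750,750.
Sum already equals the total — no adjustment.

Unit 3A: $209,200 · Unit 4A: $146,600 · Unit 2A: $237,100 · Unit 5B: $157,850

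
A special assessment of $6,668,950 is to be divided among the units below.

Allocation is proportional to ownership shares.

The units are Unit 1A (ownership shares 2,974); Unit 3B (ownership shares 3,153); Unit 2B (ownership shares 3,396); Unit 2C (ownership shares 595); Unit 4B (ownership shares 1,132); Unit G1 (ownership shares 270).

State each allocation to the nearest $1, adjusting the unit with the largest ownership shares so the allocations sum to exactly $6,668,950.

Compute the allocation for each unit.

Unit 1A: $1,721,654; Unit 3B: $1,825,278; Unit 2B: $1,965,950; Unit 2C: $344,447; Unit 4B: $655,317; Unit G1: $156,304

Sum of ownership shares: 11,520.
Proportional shares: Unit 1A 2,974/11,520 × $6,668,950 = 1,721,654.28; Unit 3B 3,153/11,520 × $6,668,950 = 1,825,277.72; Unit 2B 3,396/11,520 × $6,668,950 = 1,965,950.89; Unit 2C 595/11,520 × $6,668,950 = 344,446.64; Unit 4B 1,132/11,520 × $6,668,950 = 655,316.96; Unit G1 270/11,520 × $6,668,950 = 156,303.52.
After rounding ($1): Unit 1A $1,721,654; Unit 3B $1,825,278; Unit 2B $1,965,951; Unit 2C $344,447; Unit 4B $655,317; Unit G1 $156,304. Sum = $6,668,951.
Difference $6,668,950 − $6,668,951 = −$1 applied to largest ownership shares (Unit 2B): Unit 2B becomes $1,965,950.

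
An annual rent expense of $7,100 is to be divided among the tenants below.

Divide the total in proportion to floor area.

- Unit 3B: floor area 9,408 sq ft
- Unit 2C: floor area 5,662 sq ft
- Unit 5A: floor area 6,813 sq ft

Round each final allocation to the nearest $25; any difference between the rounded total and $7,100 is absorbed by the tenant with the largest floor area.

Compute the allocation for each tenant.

Unit 3B: $3,075 | Unit 2C: $1,825 | Unit 5A: $2,200

Combined floor area = 21,883.
Pro-rata amounts: Unit 3B 9,408/21,883 × $7,100 = 3,052.45; Unit 2C 5,662/21,883 × $7,100 = 1,837.05; Unit 5A 6,813/21,883 × $7,100 = 2,210.50.
After rounding ($25): Unit 3B $3,050; Unit 2C $1,825; Unit 5A $2,200. Sum = $7,075.
Difference $7,100 − $7,075 = +$25 applied to largest floor area (Unit 3B): Unit 3B becomes $3,075.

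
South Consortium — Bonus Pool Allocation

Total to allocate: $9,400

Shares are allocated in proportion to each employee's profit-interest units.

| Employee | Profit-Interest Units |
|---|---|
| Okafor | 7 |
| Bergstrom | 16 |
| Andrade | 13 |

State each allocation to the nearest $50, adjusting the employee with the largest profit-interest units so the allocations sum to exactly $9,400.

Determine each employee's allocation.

Okafor: $1,850; Bergstrom: $4,150; Andrade: $3,400

Total profit-interest units = 7 + 16 + 13 = 36.
Raw shares: Okafor 1,827.78; Bergstrom 4,177.78; Andrade 3,394.44.
After rounding ($50): Okafor $1,850; Bergstrom $4,200; Andrade $3,400. Sum = $9,450.
Difference $9,400 − $9,450 = −$50 applied to largest profit-interest units (Bergstrom): Bergstrom becomes $4,150.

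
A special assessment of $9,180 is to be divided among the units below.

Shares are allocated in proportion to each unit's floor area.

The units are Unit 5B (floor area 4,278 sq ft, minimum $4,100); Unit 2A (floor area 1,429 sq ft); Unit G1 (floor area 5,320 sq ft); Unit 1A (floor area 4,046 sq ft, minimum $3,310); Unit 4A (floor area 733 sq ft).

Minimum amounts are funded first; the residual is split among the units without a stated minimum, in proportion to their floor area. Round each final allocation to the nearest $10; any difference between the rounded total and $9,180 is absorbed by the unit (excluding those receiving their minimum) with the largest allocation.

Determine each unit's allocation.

Minimums first: Unit 5B $4,100; Unit 1A $3,310. Remaining pool $1,770.
Remaining pool split over remaining floor area 7,482: Unit 2A 338.06 → $340; Unit G1 1,258.54 → $1,260; Unit 4A 173.40 → $170.

Unit 5B: $4,100; Unit 2A: $340; Unit G1: $1,260; Unit 1A: $3,310; Unit 4A: $170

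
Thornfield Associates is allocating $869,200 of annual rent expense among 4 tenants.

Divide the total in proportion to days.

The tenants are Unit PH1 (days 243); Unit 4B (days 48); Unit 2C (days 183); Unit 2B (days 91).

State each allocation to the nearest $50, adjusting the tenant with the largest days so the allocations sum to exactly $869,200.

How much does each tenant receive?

Sum of days: 243 + 48 + 183 + 91 = 565.
Unrounded shares: Unit PH1 373,832.92; Unit 4B 73,843.54; Unit 2C 281,528.50; Unit 2B 139,995.04.
Rounded to nearest $50: Unit PH1 $373,850; Unit 4B $73,850; Unit 2C $281,550; Unit 2B $140,000. Sum = $869,250.
Difference $869,200 − $869,250 = −$50 applied to largest days (Unit PH1): Unit PH1 becomes $373,800.

Unit PH1: $373,800 | Unit 4B: $73,850 | Unit 2C: $281,550 | Unit 2B: $140,000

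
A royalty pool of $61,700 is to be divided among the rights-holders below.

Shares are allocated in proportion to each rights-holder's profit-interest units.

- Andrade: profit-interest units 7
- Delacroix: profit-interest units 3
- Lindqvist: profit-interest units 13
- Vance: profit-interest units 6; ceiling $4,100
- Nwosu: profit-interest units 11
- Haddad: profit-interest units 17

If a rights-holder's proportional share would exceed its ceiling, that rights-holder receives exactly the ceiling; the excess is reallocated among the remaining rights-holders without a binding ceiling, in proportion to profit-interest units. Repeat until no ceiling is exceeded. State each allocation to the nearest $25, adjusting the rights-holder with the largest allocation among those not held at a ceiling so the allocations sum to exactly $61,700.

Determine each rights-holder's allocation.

Andrade: $7,900 · Delacroix: $3,400 · Lindqvist: $14,675 · Vance: $4,100 · Nwosu: $12,425 · Haddad: $19,200

Sum of profit-interest units: 57.
Proportional shares (ignoring caps): Andrade 7,577.19; Delacroix 3,247.37; Lindqvist 14,071.93; Vance 6,494.74; Nwosu 11,907.02; Haddad 18,401.75.
Capped: Vance ($4,100); residual $57,600 reallocated over remaining profit-interest units 51.
Redistributed shares: Andrade 7,905.88 → $7,900; Delacroix 3,388.24 → $3,400; Lindqvist 14,682.35 → $14,675; Nwosu 12,423.53 → $12,425; Haddad 19,200.00 → $19,200.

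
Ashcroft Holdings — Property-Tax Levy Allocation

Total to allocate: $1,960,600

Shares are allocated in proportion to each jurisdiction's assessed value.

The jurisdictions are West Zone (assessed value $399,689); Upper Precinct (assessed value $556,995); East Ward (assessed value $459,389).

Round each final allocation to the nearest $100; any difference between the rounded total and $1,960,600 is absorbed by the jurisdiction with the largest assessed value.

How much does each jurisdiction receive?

Sum of assessed value: 399,689 + 556,995 + 459,389 = 1,416,073.
Unrounded shares: West Zone 553,382.67; Upper Precinct 771,178.04; East Ward 636,039.30.
At nearest $100: West Zone $553,400; Upper Precinct $771,200; East Ward $636,000. Sum = $1,960,600.
No rounding difference to absorb.

West Zone: $553,400 · Upper Precinct: $771,200 · East Ward: $636,000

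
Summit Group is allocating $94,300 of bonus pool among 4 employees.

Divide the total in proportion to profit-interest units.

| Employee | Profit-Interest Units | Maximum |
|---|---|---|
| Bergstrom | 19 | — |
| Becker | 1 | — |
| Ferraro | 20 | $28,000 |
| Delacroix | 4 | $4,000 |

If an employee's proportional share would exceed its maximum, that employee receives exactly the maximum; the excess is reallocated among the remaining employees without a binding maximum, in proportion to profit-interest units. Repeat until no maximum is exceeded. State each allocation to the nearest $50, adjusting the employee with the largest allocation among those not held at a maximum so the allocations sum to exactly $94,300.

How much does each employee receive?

Bergstrom: $59,200 | Becker: $3,100 | Ferraro: $28,000 | Delacroix: $4,000

Sum of profit-interest units: 44.
Unconstrained shares: Bergstrom 40,720.45; Becker 2,143.18; Ferraro 42,863.64; Delacroix 8,572.73.
Cap binds for Ferraro ($28,000), Delacroix ($4,000); residual $62,300 reallocated over remaining profit-interest units 20.
Redistributed shares: Bergstrom 59,185.00 → $59,200; Becker 3,115.00 → $3,100.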